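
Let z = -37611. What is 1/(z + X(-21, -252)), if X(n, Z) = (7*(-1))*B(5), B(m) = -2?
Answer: -1/37597 ≈ -2.6598e-5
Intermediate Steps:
X(n, Z) = 14 (X(n, Z) = (7*(-1))*(-2) = -7*(-2) = 14)
1/(z + X(-21, -252)) = 1/(-37611 + 14) = 1/(-37597) = -1/37597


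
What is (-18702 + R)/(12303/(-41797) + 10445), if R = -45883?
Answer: -2699459245/436557362 ≈ -6.1835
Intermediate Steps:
(-18702 + R)/(12303/(-41797) + 10445) = (-18702 - 45883)/(12303/(-41797) + 10445) = -64585/(12303*(-1/41797) + 10445) = -64585/(-12303/41797 + 10445) = -64585/436557362/41797 = -64585*41797/436557362 = -2699459245/436557362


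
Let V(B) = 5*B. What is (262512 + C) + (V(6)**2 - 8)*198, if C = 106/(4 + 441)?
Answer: 195412066/445 ≈ 4.3913e+5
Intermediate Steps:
C = 106/445 ≈ 0.23820
(262512 + C) + (V(6)**2 - 8)*198 = (262512 + 106/445) + ((5*6)**2 - 8)*198 = 116817946/445 + (30**2 - 8)*198 = 116817946/445 + (900 - 8)*198 = 116817946/445 + 892*198 = 116817946/445 + 176616 = 195412066/445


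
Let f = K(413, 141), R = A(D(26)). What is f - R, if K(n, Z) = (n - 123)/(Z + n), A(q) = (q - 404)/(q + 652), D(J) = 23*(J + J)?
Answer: 184/1939 ≈ 0.094894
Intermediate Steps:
D(J) = 46*J (D(J) = 23*(2*J) = 46*J)
A(q) = (-404 + q)/(652 + q)
R = 3/7 (R = (-404 + 46*26)/(652 + 46*26) = (-404 + 1196)/(652 + 1196) = 792/1848 = (1/1848)*792 = 3/7 ≈ 0.42857)
K(n, Z) = (-123 + n)/(Z + n)
f = 145/277 (f = (-123 + 413)/(141 + 413) = 290/554 = (1/554)*290 = 145/277 ≈ 0.52347)
f - R = 145/277 - 1*3/7 = 145/277 - 3/7 = 184/1939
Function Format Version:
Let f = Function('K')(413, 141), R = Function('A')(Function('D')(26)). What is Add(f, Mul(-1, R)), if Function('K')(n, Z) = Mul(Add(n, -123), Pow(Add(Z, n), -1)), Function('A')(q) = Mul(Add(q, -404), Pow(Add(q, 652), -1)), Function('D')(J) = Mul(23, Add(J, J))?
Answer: Rational(184, 1939) ≈ 0.094894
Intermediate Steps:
Function('D')(J) = Mul(46, J) (Function('D')(J) = Mul(23, Mul(2, J)) = Mul(46, J))
Function('A')(q) = Mul(Pow(Add(652, q), -1), Add(-404, q)) (Function('A')(q) = Mul(Add(-404, q), Pow(Add(652, q), -1)) = Mul(Pow(Add(652, q), -1), Add(-404, q)))
R = Rational(3, 7) (R = Mul(Pow(Add(652, Mul(46, 26)), -1), Add(-404, Mul(46, 26))) = Mul(Pow(Add(652, 1196), -1), Add(-404, 1196)) = Mul(Pow(1848, -1), 792) = Mul(Rational(1, 1848), 792) = Rational(3, 7) ≈ 0.42857)
Function('K')(n, Z) = Mul(Pow(Add(Z, n), -1), Add(-123, n)) (Function('K')(n, Z) = Mul(Add(-123, n), Pow(Add(Z, n), -1)) = Mul(Pow(Add(Z, n), -1), Add(-123, n)))
f = Rational(145, 277) (f = Mul(Pow(Add(141, 413), -1), Add(-123, 413)) = Mul(Pow(554, -1), 290) = Mul(Rational(1, 554), 290) = Rational(145, 277) ≈ 0.52347)
Add(f, Mul(-1, R)) = Add(Rational(145, 277), Mul(-1, Rational(3, 7))) = Add(Rational(145, 277), Rational(-3, 7)) = Rational(184, 1939)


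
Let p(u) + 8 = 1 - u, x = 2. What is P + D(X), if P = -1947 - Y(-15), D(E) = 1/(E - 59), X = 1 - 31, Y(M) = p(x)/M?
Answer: -866687/445 ≈ -1947.6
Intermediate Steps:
p(u) = -7 - u (p(u) = -8 + (1 - u) = -7 - u)
Y(M) = -9/M (Y(M) = (-7 - 1*2)/M = (-7 - 2)/M = -9/M)
X = -30
D(E) = 1/(-59 + E)
P = -9738/5 (P = -1947 - (-9)/(-15) = -1947 - (-9)*(-1)/15 = -1947 - 1*⅗ = -1947 - ⅗ = -9738/5 ≈ -1947.6)
P + D(X) = -9738/5 + 1/(-59 - 30) = -9738/5 + 1/(-89) = -9738/5 - 1/89 = -866687/445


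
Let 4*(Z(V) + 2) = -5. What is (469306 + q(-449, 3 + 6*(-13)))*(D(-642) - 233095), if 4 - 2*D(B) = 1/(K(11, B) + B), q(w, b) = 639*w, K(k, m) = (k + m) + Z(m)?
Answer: -43407812614477/1021 ≈ -4.2515e+10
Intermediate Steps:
Z(V) = -13/4 (Z(V) = -2 + (1/4)*(-5) = -2 - 5/4 = -13/4)
K(k, m) = -13/4 + k + m (K(k, m) = (k + m) - 13/4 = -13/4 + k + m)
D(B) = 2 - 1/(2*(31/4 + 2*B)) (D(B) = 2 - 1/(2*((-13/4 + 11 + B) + B)) = 2 - 1/(2*((31/4 + B) + B)) = 2 - 1/(2*(31/4 + 2*B)))
(469306 + q(-449, 3 + 6*(-13)))*(D(-642) - 233095) = (469306 + 639*(-449))*(4*(15 + 4*(-642))/(31 + 8*(-642)) - 233095) = (469306 - 286911)*(4*(15 - 2568)/(31 - 5136) - 233095) = 182395*(4*(-2553)/(-5105) - 233095) = 182395*(4*(-1/5105)*(-2553) - 233095) = 182395*(10212/5105 - 233095) = 182395*(-1189939763/5105) = -43407812614477/1021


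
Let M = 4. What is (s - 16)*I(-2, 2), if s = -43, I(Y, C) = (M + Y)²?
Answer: -236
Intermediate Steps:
I(Y, C) = (4 + Y)²
(s - 16)*I(-2, 2) = (-43 - 16)*(4 - 2)² = -59*2² = -59*4 = -236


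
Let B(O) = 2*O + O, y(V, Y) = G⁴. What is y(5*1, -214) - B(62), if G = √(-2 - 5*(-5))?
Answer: 343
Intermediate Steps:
G = √23 (G = √(-2 + 25) = √23 ≈ 4.7958)
y(V, Y) = 529 (y(V, Y) = (√23)⁴ = 529)
B(O) = 3*O
y(5*1, -214) - B(62) = 529 - 3*62 = 529 - 1*186 = 529 - 186 = 343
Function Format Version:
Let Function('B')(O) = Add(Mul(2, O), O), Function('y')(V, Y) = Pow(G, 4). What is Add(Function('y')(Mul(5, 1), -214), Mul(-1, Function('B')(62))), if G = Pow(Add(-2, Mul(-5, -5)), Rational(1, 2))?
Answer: 343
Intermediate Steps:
G = Pow(23, Rational(1, 2)) (G = Pow(Add(-2, 25), Rational(1, 2)) = Pow(23, Rational(1, 2)) ≈ 4.7958)
Function('y')(V, Y) = 529 (Function('y')(V, Y) = Pow(Pow(23, Rational(1, 2)), 4) = 529)
Function('B')(O) = Mul(3, O)
Add(Function('y')(Mul(5, 1), -214), Mul(-1, Function('B')(62))) = Add(529, Mul(-1, Mul(3, 62))) = Add(529, Mul(-1, 186)) = Add(529, -186) = 343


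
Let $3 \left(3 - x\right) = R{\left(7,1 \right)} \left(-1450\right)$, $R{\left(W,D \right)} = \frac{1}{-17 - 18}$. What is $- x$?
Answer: $\frac{227}{21} \approx 10.81$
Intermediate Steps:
$R{\left(W,D \right)} = - \frac{1}{35}$ ($R{\left(W,D \right)} = \frac{1}{-35} = - \frac{1}{35}$)
$x = - \frac{227}{21}$ ($x = 3 - \frac{\left(- \frac{1}{35}\right) \left(-1450\right)}{3} = 3 - \frac{290}{21} = - \frac{227}{21} \approx -10.81$)
$- x = \left(-1\right) \left(- \frac{227}{21}\right) = \frac{227}{21}$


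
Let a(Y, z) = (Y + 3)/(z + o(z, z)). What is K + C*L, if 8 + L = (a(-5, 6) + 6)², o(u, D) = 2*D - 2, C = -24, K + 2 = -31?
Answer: -5355/8 ≈ -669.38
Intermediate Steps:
K = -33 (K = -2 - 31 = -33)
o(u, D) = -2 + 2*D
a(Y, z) = (3 + Y)/(-2 + 3*z) (a(Y, z) = (Y + 3)/(z + (-2 + 2*z)) = (3 + Y)/(-2 + 3*z))
L = 1697/64 (L = -8 + ((3 - 5)/(-2 + 3*6) + 6)² = -8 + (-2/(-2 + 18) + 6)² = -8 + (-2/16 + 6)² = -8 + ((1/16)*(-2) + 6)² = -8 + (-⅛ + 6)² = -8 + (47/8)² = -8 + 2209/64 = 1697/64 ≈ 26.516)
K + C*L = -33 - 24*1697/64 = -33 - 5091/8 = -5355/8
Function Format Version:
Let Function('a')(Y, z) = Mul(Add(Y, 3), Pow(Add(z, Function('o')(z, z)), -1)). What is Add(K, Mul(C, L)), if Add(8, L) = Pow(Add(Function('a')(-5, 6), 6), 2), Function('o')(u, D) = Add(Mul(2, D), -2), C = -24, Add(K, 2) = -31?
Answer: Rational(-5355, 8) ≈ -669.38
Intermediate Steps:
K = -33 (K = Add(-2, -31) = -33)
Function('o')(u, D) = Add(-2, Mul(2, D))
Function('a')(Y, z) = Mul(Pow(Add(-2, Mul(3, z)), -1), Add(3, Y)) (Function('a')(Y, z) = Mul(Add(Y, 3), Pow(Add(z, Add(-2, Mul(2, z))), -1)) = Mul(Add(3, Y), Pow(Add(-2, Mul(3, z)), -1)) = Mul(Pow(Add(-2, Mul(3, z)), -1), Add(3, Y)))
L = Rational(1697, 64) (L = Add(-8, Pow(Add(Mul(Pow(Add(-2, Mul(3, 6)), -1), Add(3, -5)), 6), 2)) = Add(-8, Pow(Add(Mul(Pow(Add(-2, 18), -1), -2), 6), 2)) = Add(-8, Pow(Add(Mul(Pow(16, -1), -2), 6), 2)) = Add(-8, Pow(Add(Mul(Rational(1, 16), -2), 6), 2)) = Add(-8, Pow(Add(Rational(-1, 8), 6), 2)) = Add(-8, Pow(Rational(47, 8), 2)) = Add(-8, Rational(2209, 64)) = Rational(1697, 64) ≈ 26.516)
Add(K, Mul(C, L)) = Add(-33, Mul(-24, Rational(1697, 64))) = Add(-33, Rational(-5091, 8)) = Rational(-5355, 8)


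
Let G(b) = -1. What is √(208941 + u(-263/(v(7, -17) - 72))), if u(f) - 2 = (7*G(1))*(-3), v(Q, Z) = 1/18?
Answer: 2*√52241 ≈ 457.13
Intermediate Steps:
v(Q, Z) = 1/18 (v(Q, Z) = 1*(1/18) = 1/18)
u(f) = 23 (u(f) = 2 + (7*(-1))*(-3) = 2 - 7*(-3) = 2 + 21 = 23)
√(208941 + u(-263/(v(7, -17) - 72))) = √(208941 + 23) = √208964 = 2*√52241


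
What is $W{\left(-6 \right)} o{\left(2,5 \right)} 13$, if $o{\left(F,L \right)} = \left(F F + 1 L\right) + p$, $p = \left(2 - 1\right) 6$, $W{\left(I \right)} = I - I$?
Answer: $0$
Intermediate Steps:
$W{\left(I \right)} = 0$
$p = 6$ ($p = 1 \cdot 6 = 6$)
$o{\left(F,L \right)} = 6 + L + F^{2}$ ($o{\left(F,L \right)} = \left(F F + 1 L\right) + 6 = \left(F^{2} + L\right) + 6 = \left(L + F^{2}\right) + 6 = 6 + L + F^{2}$)
$W{\left(-6 \right)} o{\left(2,5 \right)} 13 = 0 \left(6 + 5 + 2^{2}\right) 13 = 0 \left(6 + 5 + 4\right) 13 = 0 \cdot 15 \cdot 13 = 0 \cdot 13 = 0$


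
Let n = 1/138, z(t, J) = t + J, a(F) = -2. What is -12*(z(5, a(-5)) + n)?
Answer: -830/23 ≈ -36.087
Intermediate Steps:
z(t, J) = J + t
n = 1/138 ≈ 0.0072464
-12*(z(5, a(-5)) + n) = -12*((-2 + 5) + 1/138) = -12*(3 + 1/138) = -12*415/138 = -830/23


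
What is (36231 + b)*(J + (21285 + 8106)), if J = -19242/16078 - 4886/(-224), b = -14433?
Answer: 41231349243441/64312 ≈ 6.4111e+8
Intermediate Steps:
J = 2651675/128624 (J = -19242*1/16078 - 4886*(-1/224) = -9621/8039 + 349/16 = 2651675/128624 ≈ 20.616)
(36231 + b)*(J + (21285 + 8106)) = (36231 - 14433)*(2651675/128624 + (21285 + 8106)) = 21798*(2651675/128624 + 29391) = 21798*(3783039659/128624) = 41231349243441/64312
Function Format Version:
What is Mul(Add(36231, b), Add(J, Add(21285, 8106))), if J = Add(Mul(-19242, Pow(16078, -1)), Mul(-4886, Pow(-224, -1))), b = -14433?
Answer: Rational(41231349243441, 64312) ≈ 6.4111e+8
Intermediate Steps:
J = Rational(2651675, 128624) (J = Add(Mul(-19242, Rational(1, 16078)), Mul(-4886, Rational(-1, 224))) = Add(Rational(-9621, 8039), Rational(349, 16)) = Rational(2651675, 128624) ≈ 20.616)
Mul(Add(36231, b), Add(J, Add(21285, 8106))) = Mul(Add(36231, -14433), Add(Rational(2651675, 128624), Add(21285, 8106))) = Mul(21798, Add(Rational(2651675, 128624), 29391)) = Mul(21798, Rational(3783039659, 128624)) = Rational(41231349243441, 64312)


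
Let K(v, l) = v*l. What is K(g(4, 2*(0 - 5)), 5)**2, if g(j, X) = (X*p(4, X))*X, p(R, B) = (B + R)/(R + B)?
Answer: 250000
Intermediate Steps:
p(R, B) = 1 (p(R, B) = (B + R)/(B + R) = 1)
g(j, X) = X**2 (g(j, X) = (X*1)*X = X*X = X**2)
K(v, l) = l*v
K(g(4, 2*(0 - 5)), 5)**2 = (5*(2*(0 - 5))**2)**2 = (5*(2*(-5))**2)**2 = (5*(-10)**2)**2 = (5*100)**2 = 500**2 = 250000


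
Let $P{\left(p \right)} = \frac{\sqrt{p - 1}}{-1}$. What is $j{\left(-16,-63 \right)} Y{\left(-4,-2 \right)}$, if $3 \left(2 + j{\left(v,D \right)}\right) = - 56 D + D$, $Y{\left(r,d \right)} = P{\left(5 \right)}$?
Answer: $-2306$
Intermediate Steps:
$P{\left(p \right)} = - \sqrt{-1 + p}$ ($P{\left(p \right)} = \sqrt{-1 + p} \left(-1\right) = - \sqrt{-1 + p}$)
$Y{\left(r,d \right)} = -2$ ($Y{\left(r,d \right)} = - \sqrt{-1 + 5} = - \sqrt{4} = \left(-1\right) 2 = -2$)
$j{\left(v,D \right)} = -2 - \frac{55 D}{3}$ ($j{\left(v,D \right)} = -2 + \frac{- 56 D + D}{3} = -2 + \frac{\left(-55\right) D}{3} = -2 - \frac{55 D}{3}$)
$j{\left(-16,-63 \right)} Y{\left(-4,-2 \right)} = \left(-2 - -1155\right) \left(-2\right) = \left(-2 + 1155\right) \left(-2\right) = 1153 \left(-2\right) = -2306$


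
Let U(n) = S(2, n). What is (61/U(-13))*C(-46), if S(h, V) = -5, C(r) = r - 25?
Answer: 4331/5 ≈ 866.20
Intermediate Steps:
C(r) = -25 + r
U(n) = -5
(61/U(-13))*C(-46) = (61/(-5))*(-25 - 46) = (61*(-1/5))*(-71) = -61/5*(-71) = 4331/5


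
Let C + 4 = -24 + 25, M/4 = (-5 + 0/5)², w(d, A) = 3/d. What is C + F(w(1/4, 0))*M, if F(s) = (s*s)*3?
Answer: 43197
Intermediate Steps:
M = 100 (M = 4*(-5 + 0/5)² = 4*(-5 + 0*(⅕))² = 4*(-5 + 0)² = 4*(-5)² = 4*25 = 100)
C = -3 (C = -4 + (-24 + 25) = -4 + 1 = -3)
F(s) = 3*s² (F(s) = s²*3 = 3*s²)
C + F(w(1/4, 0))*M = -3 + (3*(3/((1/4)))²)*100 = -3 + (3*(3/((1*(¼))))²)*100 = -3 + (3*(3/(¼))²)*100 = -3 + (3*(3*4)²)*100 = -3 + (3*12²)*100 = -3 + (3*144)*100 = -3 + 432*100 = -3 + 43200 = 43197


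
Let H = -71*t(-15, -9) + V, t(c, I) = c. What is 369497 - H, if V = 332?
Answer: 368100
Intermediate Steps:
H = 1397 (H = -71*(-15) + 332 = 1065 + 332 = 1397)
369497 - H = 369497 - 1*1397 = 369497 - 1397 = 368100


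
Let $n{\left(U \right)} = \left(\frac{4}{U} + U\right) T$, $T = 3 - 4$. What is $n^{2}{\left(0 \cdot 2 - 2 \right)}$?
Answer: $16$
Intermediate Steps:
$T = -1$ ($T = 3 - 4 = -1$)
$n{\left(U \right)} = - U - \frac{4}{U}$ ($n{\left(U \right)} = \left(\frac{4}{U} + U\right) \left(-1\right) = \left(U + \frac{4}{U}\right) \left(-1\right) = - U - \frac{4}{U}$)
$n^{2}{\left(0 \cdot 2 - 2 \right)} = \left(- (0 \cdot 2 - 2) - \frac{4}{0 \cdot 2 - 2}\right)^{2} = \left(- (0 - 2) - \frac{4}{0 - 2}\right)^{2} = \left(\left(-1\right) \left(-2\right) - \frac{4}{-2}\right)^{2} = \left(2 - -2\right)^{2} = \left(2 + 2\right)^{2} = 4^{2} = 16$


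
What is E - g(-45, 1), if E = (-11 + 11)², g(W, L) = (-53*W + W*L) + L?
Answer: -2341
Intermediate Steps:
g(W, L) = L - 53*W + L*W (g(W, L) = (-53*W + L*W) + L = L - 53*W + L*W)
E = 0 (E = 0² = 0)
E - g(-45, 1) = 0 - (1 - 53*(-45) + 1*(-45)) = 0 - (1 + 2385 - 45) = 0 - 1*2341 = 0 - 2341 = -2341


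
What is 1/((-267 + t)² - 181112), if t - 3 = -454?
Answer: 1/334412 ≈ 2.9903e-6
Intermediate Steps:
t = -451 (t = 3 - 454 = -451)
1/((-267 + t)² - 181112) = 1/((-267 - 451)² - 181112) = 1/((-718)² - 181112) = 1/(515524 - 181112) = 1/334412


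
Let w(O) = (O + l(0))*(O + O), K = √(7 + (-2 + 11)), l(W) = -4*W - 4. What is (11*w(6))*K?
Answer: 1056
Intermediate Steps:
l(W) = -4 - 4*W
K = 4 (K = √(7 + 9) = √16 = 4)
w(O) = 2*O*(-4 + O) (w(O) = (O + (-4 - 4*0))*(O + O) = (O + (-4 + 0))*(2*O) = (O - 4)*(2*O) = (-4 + O)*(2*O) = 2*O*(-4 + O))
(11*w(6))*K = (11*(2*6*(-4 + 6)))*4 = (11*(2*6*2))*4 = (11*24)*4 = 264*4 = 1056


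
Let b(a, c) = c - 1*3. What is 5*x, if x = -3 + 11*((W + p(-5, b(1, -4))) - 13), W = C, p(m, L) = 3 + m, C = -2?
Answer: -950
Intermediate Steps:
b(a, c) = -3 + c (b(a, c) = c - 3 = -3 + c)
W = -2
x = -190 (x = -3 + 11*((-2 + (3 - 5)) - 13) = -3 + 11*((-2 - 2) - 13) = -3 + 11*(-4 - 13) = -3 + 11*(-17) = -3 - 187 = -190)
5*x = 5*(-190) = -950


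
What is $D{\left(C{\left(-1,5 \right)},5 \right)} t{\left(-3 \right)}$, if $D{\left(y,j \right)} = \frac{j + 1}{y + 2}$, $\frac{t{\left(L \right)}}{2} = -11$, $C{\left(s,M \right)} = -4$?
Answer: $66$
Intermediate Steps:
$t{\left(L \right)} = -22$ ($t{\left(L \right)} = 2 \left(-11\right) = -22$)
$D{\left(y,j \right)} = \frac{1 + j}{2 + y}$
$D{\left(C{\left(-1,5 \right)},5 \right)} t{\left(-3 \right)} = \frac{1 + 5}{2 - 4} \left(-22\right) = \frac{1}{-2} \cdot 6 \left(-22\right) = \left(- \frac{1}{2}\right) 6 \left(-22\right) = \left(-3\right) \left(-22\right) = 66$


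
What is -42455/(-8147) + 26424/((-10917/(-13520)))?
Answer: 323444381755/9882311 ≈ 32730.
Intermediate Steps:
-42455/(-8147) + 26424/((-10917/(-13520))) = -42455*(-1/8147) + 26424/((-10917*(-1/13520))) = 42455/8147 + 26424/(10917/13520) = 42455/8147 + 26424*(13520/10917) = 42455/8147 + 39694720/1213 = 323444381755/9882311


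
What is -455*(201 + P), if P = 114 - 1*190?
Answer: -56875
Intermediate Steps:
P = -76 (P = 114 - 190 = -76)
-455*(201 + P) = -455*(201 - 76) = -455*125 = -56875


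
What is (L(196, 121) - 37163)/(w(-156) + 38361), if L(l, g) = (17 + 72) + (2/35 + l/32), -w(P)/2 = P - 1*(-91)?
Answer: -10378989/10777480 ≈ -0.96303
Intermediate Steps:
w(P) = -182 - 2*P (w(P) = -2*(P - 1*(-91)) = -2*(P + 91) = -2*(91 + P) = -182 - 2*P)
L(l, g) = 3117/35 + l/32 (L(l, g) = 89 + (2*(1/35) + l*(1/32)) = 89 + (2/35 + l/32) = 3117/35 + l/32)
(L(196, 121) - 37163)/(w(-156) + 38361) = ((3117/35 + (1/32)*196) - 37163)/((-182 - 2*(-156)) + 38361) = ((3117/35 + 49/8) - 37163)/((-182 + 312) + 38361) = (26651/280 - 37163)/(130 + 38361) = -10378989/280/38491 = -10378989/280*1/38491 = -10378989/10777480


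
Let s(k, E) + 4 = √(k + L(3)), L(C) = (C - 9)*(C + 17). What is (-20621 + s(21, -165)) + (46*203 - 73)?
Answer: -11360 + 3*I*√11 ≈ -11360.0 + 9.9499*I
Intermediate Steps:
L(C) = (-9 + C)*(17 + C)
s(k, E) = -4 + √(-120 + k) (s(k, E) = -4 + √(k + (-153 + 3² + 8*3)) = -4 + √(k + (-153 + 9 + 24)) = -4 + √(k - 120) = -4 + √(-120 + k))
(-20621 + s(21, -165)) + (46*203 - 73) = (-20621 + (-4 + √(-120 + 21))) + (46*203 - 73) = (-20621 + (-4 + √(-99))) + (9338 - 73) = (-20621 + (-4 + 3*I*√11)) + 9265 = (-20625 + 3*I*√11) + 9265 = -11360 + 3*I*√11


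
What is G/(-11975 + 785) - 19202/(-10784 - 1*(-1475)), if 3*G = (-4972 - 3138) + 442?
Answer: 39777364/17361285 ≈ 2.2912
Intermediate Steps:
G = -2556 (G = ((-4972 - 3138) + 442)/3 = (-8110 + 442)/3 = (⅓)*(-7668) = -2556)
G/(-11975 + 785) - 19202/(-10784 - 1*(-1475)) = -2556/(-11975 + 785) - 19202/(-10784 - 1*(-1475)) = -2556/(-11190) - 19202/(-10784 + 1475) = -2556*(-1/11190) - 19202/(-9309) = 426/1865 - 19202*(-1/9309) = 426/1865 + 19202/9309 = 39777364/17361285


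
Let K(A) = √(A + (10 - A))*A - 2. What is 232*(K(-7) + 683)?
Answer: 157992 - 1624*√10 ≈ 1.5286e+5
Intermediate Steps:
K(A) = -2 + A*√10 (K(A) = √10*A - 2 = A*√10 - 2 = -2 + A*√10)
232*(K(-7) + 683) = 232*((-2 - 7*√10) + 683) = 232*(681 - 7*√10) = 157992 - 1624*√10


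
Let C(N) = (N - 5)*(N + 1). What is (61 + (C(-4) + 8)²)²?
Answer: 1653796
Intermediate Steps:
C(N) = (1 + N)*(-5 + N) (C(N) = (-5 + N)*(1 + N) = (1 + N)*(-5 + N))
(61 + (C(-4) + 8)²)² = (61 + ((-5 + (-4)² - 4*(-4)) + 8)²)² = (61 + ((-5 + 16 + 16) + 8)²)² = (61 + (27 + 8)²)² = (61 + 35²)² = (61 + 1225)² = 1286² = 1653796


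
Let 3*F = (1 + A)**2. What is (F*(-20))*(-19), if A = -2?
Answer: 380/3 ≈ 126.67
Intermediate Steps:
F = 1/3 (F = (1 - 2)**2/3 = (1/3)*(-1)**2 = (1/3)*1 = 1/3 ≈ 0.33333)
(F*(-20))*(-19) = ((1/3)*(-20))*(-19) = -20/3*(-19) = 380/3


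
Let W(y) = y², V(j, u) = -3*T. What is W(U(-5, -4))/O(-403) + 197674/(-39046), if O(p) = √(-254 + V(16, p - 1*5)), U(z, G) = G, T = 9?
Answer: -98837/19523 - 16*I*√281/281 ≈ -5.0626 - 0.95448*I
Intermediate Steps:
V(j, u) = -27 (V(j, u) = -3*9 = -27)
O(p) = I*√281 (O(p) = √(-254 - 27) = √(-281) = I*√281)
W(U(-5, -4))/O(-403) + 197674/(-39046) = (-4)²/((I*√281)) + 197674/(-39046) = 16*(-I*√281/281) + 197674*(-1/39046) = -16*I*√281/281 - 98837/19523 = -98837/19523 - 16*I*√281/281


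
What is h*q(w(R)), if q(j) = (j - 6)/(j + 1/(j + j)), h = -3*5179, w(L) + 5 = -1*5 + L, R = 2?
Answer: -1160096/43 ≈ -26979.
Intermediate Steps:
w(L) = -10 + L (w(L) = -5 + (-1*5 + L) = -5 + (-5 + L) = -10 + L)
h = -15537
q(j) = (-6 + j)/(j + 1/(2*j))
h*q(w(R)) = -31074*(-10 + 2)*(-6 + (-10 + 2))/(1 + 2*(-10 + 2)**2) = -31074*(-8)*(-6 - 8)/(1 + 2*(-8)**2) = -31074*(-8)*(-14)/(1 + 2*64) = -31074*(-8)*(-14)/(1 + 128) = -31074*(-8)*(-14)/129 = -15537*224/129 = -1160096/43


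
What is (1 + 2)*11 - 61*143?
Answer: -8690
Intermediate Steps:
(1 + 2)*11 - 61*143 = 3*11 - 8723 = 33 - 8723 = -8690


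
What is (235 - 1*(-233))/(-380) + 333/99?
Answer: 2228/1045 ≈ 2.1321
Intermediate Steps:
(235 - 1*(-233))/(-380) + 333/99 = (235 + 233)*(-1/380) + 333*(1/99) = 468*(-1/380) + 37/11 = -117/95 + 37/11 = 2228/1045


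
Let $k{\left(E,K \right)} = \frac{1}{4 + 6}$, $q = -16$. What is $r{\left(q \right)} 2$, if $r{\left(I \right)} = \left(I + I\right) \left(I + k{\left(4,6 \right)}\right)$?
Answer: $\frac{5088}{5} \approx 1017.6$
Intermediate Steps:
$k{\left(E,K \right)} = \frac{1}{10}$
$r{\left(I \right)} = 2 I \left(\frac{1}{10} + I\right)$ ($r{\left(I \right)} = \left(I + I\right) \left(I + \frac{1}{10}\right) = 2 I \left(\frac{1}{10} + I\right)$)
$r{\left(q \right)} 2 = \frac{1}{5} \left(-16\right) \left(1 + 10 \left(-16\right)\right) 2 = \frac{1}{5} \left(-16\right) \left(1 - 160\right) 2 = \frac{1}{5} \left(-16\right) \left(-159\right) 2 = \frac{2544}{5} \cdot 2 = \frac{5088}{5}$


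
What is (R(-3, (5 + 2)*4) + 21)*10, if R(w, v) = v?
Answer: 490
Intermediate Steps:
(R(-3, (5 + 2)*4) + 21)*10 = ((5 + 2)*4 + 21)*10 = (7*4 + 21)*10 = (28 + 21)*10 = 49*10 = 490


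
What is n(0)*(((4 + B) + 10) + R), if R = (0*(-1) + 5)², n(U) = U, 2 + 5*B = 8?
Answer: 0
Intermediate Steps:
B = 6/5 (B = -⅖ + (⅕)*8 = -⅖ + 8/5 = 6/5 ≈ 1.2000)
R = 25 (R = (0 + 5)² = 5² = 25)
n(0)*(((4 + B) + 10) + R) = 0*(((4 + 6/5) + 10) + 25) = 0*((26/5 + 10) + 25) = 0*(76/5 + 25) = 0*(201/5) = 0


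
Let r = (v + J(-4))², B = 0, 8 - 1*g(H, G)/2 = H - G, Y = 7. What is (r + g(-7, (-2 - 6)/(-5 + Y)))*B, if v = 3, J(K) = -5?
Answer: 0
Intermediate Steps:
g(H, G) = 16 - 2*H + 2*G (g(H, G) = 16 - 2*(H - G) = 16 + (-2*H + 2*G) = 16 - 2*H + 2*G)
r = 4 (r = (3 - 5)² = (-2)² = 4)
(r + g(-7, (-2 - 6)/(-5 + Y)))*B = (4 + (16 - 2*(-7) + 2*((-2 - 6)/(-5 + 7))))*0 = (4 + (16 + 14 + 2*(-8/2)))*0 = (4 + (16 + 14 + 2*(-8*½)))*0 = (4 + (16 + 14 + 2*(-4)))*0 = (4 + (16 + 14 - 8))*0 = (4 + 22)*0 = 26*0 = 0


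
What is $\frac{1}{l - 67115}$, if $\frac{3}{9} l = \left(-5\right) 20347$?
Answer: $- \frac{1}{372320} \approx -2.6859 \cdot 10^{-6}$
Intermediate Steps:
$l = -305205$ ($l = 3 \left(\left(-5\right) 20347\right) = 3 \left(-101735\right) = -305205$)
$\frac{1}{l - 67115} = \frac{1}{-305205 - 67115} = \frac{1}{-372320} = - \frac{1}{372320}$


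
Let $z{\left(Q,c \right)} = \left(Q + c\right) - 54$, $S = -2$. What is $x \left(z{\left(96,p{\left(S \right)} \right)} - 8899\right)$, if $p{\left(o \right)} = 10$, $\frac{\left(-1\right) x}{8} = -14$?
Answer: $-990864$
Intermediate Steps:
$x = 112$ ($x = \left(-8\right) \left(-14\right) = 112$)
$z{\left(Q,c \right)} = -54 + Q + c$
$x \left(z{\left(96,p{\left(S \right)} \right)} - 8899\right) = 112 \left(\left(-54 + 96 + 10\right) - 8899\right) = 112 \left(52 - 8899\right) = 112 \left(-8847\right) = -990864$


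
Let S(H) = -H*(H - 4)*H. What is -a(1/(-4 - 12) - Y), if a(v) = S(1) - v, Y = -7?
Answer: 63/16 ≈ 3.9375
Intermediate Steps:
S(H) = -H**2*(-4 + H) (S(H) = -H*(-4 + H)*H = -H*H*(-4 + H) = -H**2*(-4 + H))
a(v) = 3 - v (a(v) = 1**2*(4 - 1*1) - v = 1*(4 - 1) - v = 1*3 - v = 3 - v)
-a(1/(-4 - 12) - Y) = -(3 - (1/(-4 - 12) - 1*(-7))) = -(3 - (1/(-16) + 7)) = -(3 - (-1/16 + 7)) = -(3 - 1*111/16) = -(3 - 111/16) = -1*(-63/16) = 63/16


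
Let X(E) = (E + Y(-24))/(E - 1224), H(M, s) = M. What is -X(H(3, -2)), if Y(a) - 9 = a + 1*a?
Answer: -12/407 ≈ -0.029484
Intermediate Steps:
Y(a) = 9 + 2*a (Y(a) = 9 + (a + 1*a) = 9 + (a + a) = 9 + 2*a)
X(E) = (-39 + E)/(-1224 + E) (X(E) = (E + (9 + 2*(-24)))/(E - 1224) = (E + (9 - 48))/(-1224 + E) = (E - 39)/(-1224 + E) = (-39 + E)/(-1224 + E))
-X(H(3, -2)) = -(-39 + 3)/(-1224 + 3) = -(-36)/(-1221) = -(-1)*(-36)/1221 = -1*12/407 = -12/407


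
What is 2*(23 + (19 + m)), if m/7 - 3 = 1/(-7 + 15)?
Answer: 511/4 ≈ 127.75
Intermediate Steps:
m = 175/8 (m = 21 + 7/(-7 + 15) = 21 + 7/8 = 175/8 ≈ 21.875)
2*(23 + (19 + m)) = 2*(23 + (19 + 175/8)) = 2*(23 + 327/8) = 2*(511/8) = 511/4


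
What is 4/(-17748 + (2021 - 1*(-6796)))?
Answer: -4/8931 ≈ -0.00044788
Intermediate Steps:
4/(-17748 + (2021 - 1*(-6796))) = 4/(-17748 + (2021 + 6796)) = 4/(-17748 + 8817) = 4/(-8931) = 4*(-1/8931) = -4/8931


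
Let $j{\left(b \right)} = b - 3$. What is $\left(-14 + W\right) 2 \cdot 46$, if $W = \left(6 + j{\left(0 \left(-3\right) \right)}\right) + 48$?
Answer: $3404$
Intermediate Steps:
$j{\left(b \right)} = -3 + b$
$W = 51$ ($W = \left(6 + \left(-3 + 0 \left(-3\right)\right)\right) + 48 = \left(6 + \left(-3 + 0\right)\right) + 48 = \left(6 - 3\right) + 48 = 3 + 48 = 51$)
$\left(-14 + W\right) 2 \cdot 46 = \left(-14 + 51\right) 2 \cdot 46 = 37 \cdot 92 = 3404$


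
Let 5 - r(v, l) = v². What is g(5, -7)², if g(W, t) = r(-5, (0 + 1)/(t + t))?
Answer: 400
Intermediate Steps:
r(v, l) = 5 - v²
g(W, t) = -20 (g(W, t) = 5 - 1*(-5)² = 5 - 1*25 = 5 - 25 = -20)
g(5, -7)² = (-20)² = 400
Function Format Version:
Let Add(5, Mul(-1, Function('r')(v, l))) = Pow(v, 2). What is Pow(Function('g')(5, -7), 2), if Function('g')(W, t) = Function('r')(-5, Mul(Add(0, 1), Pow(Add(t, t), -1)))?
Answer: 400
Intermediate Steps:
Function('r')(v, l) = Add(5, Mul(-1, Pow(v, 2)))
Function('g')(W, t) = -20 (Function('g')(W, t) = Add(5, Mul(-1, Pow(-5, 2))) = Add(5, Mul(-1, 25)) = Add(5, -25) = -20)
Pow(Function('g')(5, -7), 2) = Pow(-20, 2) = 400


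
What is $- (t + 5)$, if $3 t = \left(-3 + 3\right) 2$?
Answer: $-5$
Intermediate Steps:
$t = 0$ ($t = \frac{\left(-3 + 3\right) 2}{3} = \frac{0 \cdot 2}{3} = \frac{1}{3} \cdot 0 = 0$)
$- (t + 5) = - (0 + 5) = \left(-1\right) 5 = -5$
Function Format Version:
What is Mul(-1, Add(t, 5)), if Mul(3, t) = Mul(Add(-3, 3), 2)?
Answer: -5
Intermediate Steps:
t = 0 (t = Mul(Rational(1, 3), Mul(Add(-3, 3), 2)) = Mul(Rational(1, 3), Mul(0, 2)) = Mul(Rational(1, 3), 0) = 0)
Mul(-1, Add(t, 5)) = Mul(-1, Add(0, 5)) = Mul(-1, 5) = -5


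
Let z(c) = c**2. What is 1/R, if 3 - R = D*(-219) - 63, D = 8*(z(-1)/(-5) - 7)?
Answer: -5/62742 ≈ -7.9691e-5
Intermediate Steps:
D = -288/5 (D = 8*((-1)**2/(-5) - 7) = 8*(1*(-1/5) - 7) = 8*(-1/5 - 7) = 8*(-36/5) = -288/5 ≈ -57.600)
R = -62742/5 (R = 3 - (-288/5*(-219) - 63) = 3 - (63072/5 - 63) = 3 - 1*62757/5 = 3 - 62757/5 = -62742/5 ≈ -12548.)
1/R = 1/(-62742/5) = -5/62742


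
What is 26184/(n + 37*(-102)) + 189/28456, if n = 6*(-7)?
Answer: -31015445/4524504 ≈ -6.8550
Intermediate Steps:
n = -42
26184/(n + 37*(-102)) + 189/28456 = 26184/(-42 + 37*(-102)) + 189/28456 = 26184/(-42 - 3774) + 189*(1/28456) = 26184/(-3816) + 189/28456 = 26184*(-1/3816) + 189/28456 = -1091/159 + 189/28456 = -31015445/4524504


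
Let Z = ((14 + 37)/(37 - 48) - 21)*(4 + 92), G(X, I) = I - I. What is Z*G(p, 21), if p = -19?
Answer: 0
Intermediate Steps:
G(X, I) = 0
Z = -27072/11 (Z = (51/(-11) - 21)*96 = (51*(-1/11) - 21)*96 = (-51/11 - 21)*96 = -282/11*96 = -27072/11 ≈ -2461.1)
Z*G(p, 21) = -27072/11*0 = 0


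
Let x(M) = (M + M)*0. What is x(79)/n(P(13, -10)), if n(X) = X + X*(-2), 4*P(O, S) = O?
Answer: 0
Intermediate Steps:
x(M) = 0 (x(M) = (2*M)*0 = 0)
P(O, S) = O/4
n(X) = -X (n(X) = X - 2*X = -X)
x(79)/n(P(13, -10)) = 0/((-13/4)) = 0/((-1*13/4)) = 0/(-13/4) = 0*(-4/13) = 0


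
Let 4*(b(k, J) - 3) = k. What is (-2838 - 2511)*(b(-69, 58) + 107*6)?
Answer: -13431339/4 ≈ -3.3578e+6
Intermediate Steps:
b(k, J) = 3 + k/4
(-2838 - 2511)*(b(-69, 58) + 107*6) = (-2838 - 2511)*((3 + (1/4)*(-69)) + 107*6) = -5349*((3 - 69/4) + 642) = -5349*(-57/4 + 642) = -5349*2511/4 = -13431339/4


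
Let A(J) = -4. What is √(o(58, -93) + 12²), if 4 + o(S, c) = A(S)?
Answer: 2*√34 ≈ 11.662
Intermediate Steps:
o(S, c) = -8 (o(S, c) = -4 - 4 = -8)
√(o(58, -93) + 12²) = √(-8 + 12²) = √(-8 + 144) = √136 = 2*√34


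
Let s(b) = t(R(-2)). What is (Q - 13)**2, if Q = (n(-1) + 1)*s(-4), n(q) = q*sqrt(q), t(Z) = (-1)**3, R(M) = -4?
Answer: (14 - I)**2 ≈ 195.0 - 28.0*I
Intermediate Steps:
t(Z) = -1
s(b) = -1
n(q) = q**(3/2)
Q = -1 + I (Q = ((-1)**(3/2) + 1)*(-1) = (-I + 1)*(-1) = (1 - I)*(-1) = -1 + I ≈ -1.0 + 1.0*I)
(Q - 13)**2 = ((-1 + I) - 13)**2 = (-14 + I)**2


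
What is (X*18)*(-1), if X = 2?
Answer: -36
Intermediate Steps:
(X*18)*(-1) = (2*18)*(-1) = 36*(-1) = -36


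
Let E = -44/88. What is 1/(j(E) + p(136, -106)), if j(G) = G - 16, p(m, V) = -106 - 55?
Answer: -2/355 ≈ -0.0056338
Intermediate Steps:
p(m, V) = -161
E = -½ (E = -44*1/88 = -½ ≈ -0.50000)
j(G) = -16 + G
1/(j(E) + p(136, -106)) = 1/((-16 - ½) - 161) = 1/(-33/2 - 161) = 1/(-355/2) = -2/355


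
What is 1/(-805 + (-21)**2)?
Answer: -1/364 ≈ -0.0027473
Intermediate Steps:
1/(-805 + (-21)**2) = 1/(-805 + 441) = 1/(-364) = -1/364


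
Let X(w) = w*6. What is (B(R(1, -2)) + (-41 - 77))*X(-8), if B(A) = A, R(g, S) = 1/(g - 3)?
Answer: 5688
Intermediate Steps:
X(w) = 6*w
R(g, S) = 1/(-3 + g)
(B(R(1, -2)) + (-41 - 77))*X(-8) = (1/(-3 + 1) + (-41 - 77))*(6*(-8)) = (1/(-2) - 118)*(-48) = (-1/2 - 118)*(-48) = -237/2*(-48) = 5688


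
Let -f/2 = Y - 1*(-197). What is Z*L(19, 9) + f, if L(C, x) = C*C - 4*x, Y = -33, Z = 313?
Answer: 101397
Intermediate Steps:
f = -328 (f = -2*(-33 - 1*(-197)) = -2*(-33 + 197) = -2*164 = -328)
L(C, x) = C² - 4*x
Z*L(19, 9) + f = 313*(19² - 4*9) - 328 = 313*(361 - 36) - 328 = 313*325 - 328 = 101725 - 328 = 101397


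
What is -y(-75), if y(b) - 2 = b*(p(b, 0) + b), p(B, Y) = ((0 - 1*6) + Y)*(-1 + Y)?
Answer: -5177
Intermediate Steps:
p(B, Y) = (-1 + Y)*(-6 + Y) (p(B, Y) = ((0 - 6) + Y)*(-1 + Y) = (-6 + Y)*(-1 + Y) = (-1 + Y)*(-6 + Y))
y(b) = 2 + b*(6 + b) (y(b) = 2 + b*((6 + 0² - 7*0) + b) = 2 + b*((6 + 0 + 0) + b) = 2 + b*(6 + b))
-y(-75) = -(2 + (-75)² + 6*(-75)) = -(2 + 5625 - 450) = -1*5177 = -5177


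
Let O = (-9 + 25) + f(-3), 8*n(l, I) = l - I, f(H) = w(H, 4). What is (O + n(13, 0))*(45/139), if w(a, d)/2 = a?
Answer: 4185/1112 ≈ 3.7635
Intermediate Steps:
w(a, d) = 2*a
f(H) = 2*H
n(l, I) = -I/8 + l/8 (n(l, I) = (l - I)/8 = -I/8 + l/8)
O = 10 (O = (-9 + 25) + 2*(-3) = 16 - 6 = 10)
(O + n(13, 0))*(45/139) = (10 + (-1/8*0 + (1/8)*13))*(45/139) = (10 + (0 + 13/8))*(45*(1/139)) = (10 + 13/8)*(45/139) = (93/8)*(45/139) = 4185/1112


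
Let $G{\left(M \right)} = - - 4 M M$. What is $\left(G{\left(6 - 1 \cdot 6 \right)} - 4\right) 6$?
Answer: $-24$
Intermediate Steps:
$G{\left(M \right)} = 4 M^{2}$ ($G{\left(M \right)} = - \left(-4\right) M^{2} = 4 M^{2}$)
$\left(G{\left(6 - 1 \cdot 6 \right)} - 4\right) 6 = \left(4 \left(6 - 1 \cdot 6\right)^{2} - 4\right) 6 = \left(4 \left(6 - 6\right)^{2} - 4\right) 6 = \left(4 \cdot 0^{2} - 4\right) 6 = \left(4 \cdot 0 - 4\right) 6 = \left(0 - 4\right) 6 = \left(-4\right) 6 = -24$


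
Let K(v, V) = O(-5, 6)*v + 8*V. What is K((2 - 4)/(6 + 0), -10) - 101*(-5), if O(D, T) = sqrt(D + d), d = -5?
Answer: 425 - I*sqrt(10)/3 ≈ 425.0 - 1.0541*I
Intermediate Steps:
O(D, T) = sqrt(-5 + D) (O(D, T) = sqrt(D - 5) = sqrt(-5 + D))
K(v, V) = 8*V + I*v*sqrt(10) (K(v, V) = sqrt(-5 - 5)*v + 8*V = sqrt(-10)*v + 8*V = (I*sqrt(10))*v + 8*V = I*v*sqrt(10) + 8*V = 8*V + I*v*sqrt(10))
K((2 - 4)/(6 + 0), -10) - 101*(-5) = (8*(-10) + I*((2 - 4)/(6 + 0))*sqrt(10)) - 101*(-5) = (-80 + I*(-2/6)*sqrt(10)) + 505 = (-80 + I*(-2*1/6)*sqrt(10)) + 505 = (-80 + I*(-1/3)*sqrt(10)) + 505 = (-80 - I*sqrt(10)/3) + 505 = 425 - I*sqrt(10)/3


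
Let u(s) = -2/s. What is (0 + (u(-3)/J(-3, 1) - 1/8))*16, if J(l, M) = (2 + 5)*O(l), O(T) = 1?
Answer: -10/21 ≈ -0.47619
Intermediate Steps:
J(l, M) = 7 (J(l, M) = (2 + 5)*1 = 7*1 = 7)
(0 + (u(-3)/J(-3, 1) - 1/8))*16 = (0 + (-2/(-3)/7 - 1/8))*16 = (0 + (-2*(-⅓)*(⅐) - 1*⅛))*16 = (0 + ((⅔)*(⅐) - ⅛))*16 = (0 + (2/21 - ⅛))*16 = (0 - 5/168)*16 = -5/168*16 = -10/21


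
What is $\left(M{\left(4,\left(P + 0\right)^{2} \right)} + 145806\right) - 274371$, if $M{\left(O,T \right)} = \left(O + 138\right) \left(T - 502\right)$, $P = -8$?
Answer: $-190761$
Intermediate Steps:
$M{\left(O,T \right)} = \left(-502 + T\right) \left(138 + O\right)$ ($M{\left(O,T \right)} = \left(138 + O\right) \left(-502 + T\right) = \left(-502 + T\right) \left(138 + O\right)$)
$\left(M{\left(4,\left(P + 0\right)^{2} \right)} + 145806\right) - 274371 = \left(\left(-69276 - 2008 + 138 \left(-8 + 0\right)^{2} + 4 \left(-8 + 0\right)^{2}\right) + 145806\right) - 274371 = \left(\left(-69276 - 2008 + 138 \left(-8\right)^{2} + 4 \left(-8\right)^{2}\right) + 145806\right) - 274371 = \left(\left(-69276 - 2008 + 138 \cdot 64 + 4 \cdot 64\right) + 145806\right) - 274371 = \left(\left(-69276 - 2008 + 8832 + 256\right) + 145806\right) - 274371 = \left(-62196 + 145806\right) - 274371 = 83610 - 274371 = -190761$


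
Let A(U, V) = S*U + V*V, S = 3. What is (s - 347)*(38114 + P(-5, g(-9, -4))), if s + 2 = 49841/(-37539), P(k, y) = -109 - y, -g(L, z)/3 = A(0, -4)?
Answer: -500433176456/37539 ≈ -1.3331e+7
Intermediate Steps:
A(U, V) = V**2 + 3*U (A(U, V) = 3*U + V*V = 3*U + V**2 = V**2 + 3*U)
g(L, z) = -48 (g(L, z) = -3*((-4)**2 + 3*0) = -3*(16 + 0) = -3*16 = -48)
s = -124919/37539 (s = -2 + 49841/(-37539) = -2 + 49841*(-1/37539) = -2 - 49841/37539 = -124919/37539 ≈ -3.3277)
(s - 347)*(38114 + P(-5, g(-9, -4))) = (-124919/37539 - 347)*(38114 + (-109 - 1*(-48))) = -13150952*(38114 + (-109 + 48))/37539 = -13150952*(38114 - 61)/37539 = -13150952/37539*38053 = -500433176456/37539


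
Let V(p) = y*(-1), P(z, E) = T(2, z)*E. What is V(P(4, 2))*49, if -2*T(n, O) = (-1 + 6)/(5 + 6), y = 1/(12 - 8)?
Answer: -49/4 ≈ -12.250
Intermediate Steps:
y = ¼ (y = 1/4 = ¼ ≈ 0.25000)
T(n, O) = -5/22 (T(n, O) = -(-1 + 6)/(2*(5 + 6)) = -5/(2*11) = -½*5/11 = -5/22)
P(z, E) = -5*E/22
V(p) = -¼ (V(p) = (¼)*(-1) = -¼)
V(P(4, 2))*49 = -¼*49 = -49/4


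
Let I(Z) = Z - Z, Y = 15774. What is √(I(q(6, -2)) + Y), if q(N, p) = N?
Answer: √15774 ≈ 125.59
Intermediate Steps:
I(Z) = 0
√(I(q(6, -2)) + Y) = √(0 + 15774) = √15774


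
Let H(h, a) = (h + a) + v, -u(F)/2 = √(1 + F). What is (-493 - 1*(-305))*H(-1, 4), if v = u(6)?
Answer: -564 + 376*√7 ≈ 430.80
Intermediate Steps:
u(F) = -2*√(1 + F)
v = -2*√7 (v = -2*√(1 + 6) = -2*√7 ≈ -5.2915)
H(h, a) = a + h - 2*√7 (H(h, a) = (h + a) - 2*√7 = (a + h) - 2*√7 = a + h - 2*√7)
(-493 - 1*(-305))*H(-1, 4) = (-493 - 1*(-305))*(4 - 1 - 2*√7) = (-493 + 305)*(3 - 2*√7) = -188*(3 - 2*√7) = -564 + 376*√7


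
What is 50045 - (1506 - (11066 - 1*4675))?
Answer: 54930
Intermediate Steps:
50045 - (1506 - (11066 - 1*4675)) = 50045 - (1506 - (11066 - 4675)) = 50045 - (1506 - 1*6391) = 50045 - (1506 - 6391) = 50045 - 1*(-4885) = 50045 + 4885 = 54930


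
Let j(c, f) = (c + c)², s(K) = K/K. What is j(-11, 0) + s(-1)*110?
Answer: 594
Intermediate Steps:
s(K) = 1
j(c, f) = 4*c² (j(c, f) = (2*c)² = 4*c²)
j(-11, 0) + s(-1)*110 = 4*(-11)² + 1*110 = 4*121 + 110 = 484 + 110 = 594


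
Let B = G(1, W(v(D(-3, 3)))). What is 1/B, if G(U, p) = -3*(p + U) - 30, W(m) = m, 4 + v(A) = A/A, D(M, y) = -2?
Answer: -1/24 ≈ -0.041667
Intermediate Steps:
v(A) = -3 (v(A) = -4 + A/A = -4 + 1 = -3)
G(U, p) = -30 - 3*U - 3*p (G(U, p) = -3*(U + p) - 30 = (-3*U - 3*p) - 30 = -30 - 3*U - 3*p)
B = -24 (B = -30 - 3*1 - 3*(-3) = -30 - 3 + 9 = -24)
1/B = 1/(-24) = -1/24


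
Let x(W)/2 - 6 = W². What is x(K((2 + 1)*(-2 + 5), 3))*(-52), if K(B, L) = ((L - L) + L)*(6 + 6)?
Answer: -135408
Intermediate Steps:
K(B, L) = 12*L (K(B, L) = (0 + L)*12 = L*12 = 12*L)
x(W) = 12 + 2*W²
x(K((2 + 1)*(-2 + 5), 3))*(-52) = (12 + 2*(12*3)²)*(-52) = (12 + 2*36²)*(-52) = (12 + 2*1296)*(-52) = (12 + 2592)*(-52) = 2604*(-52) = -135408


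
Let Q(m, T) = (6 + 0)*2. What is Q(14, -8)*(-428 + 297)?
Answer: -1572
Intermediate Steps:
Q(m, T) = 12 (Q(m, T) = 6*2 = 12)
Q(14, -8)*(-428 + 297) = 12*(-428 + 297) = 12*(-131) = -1572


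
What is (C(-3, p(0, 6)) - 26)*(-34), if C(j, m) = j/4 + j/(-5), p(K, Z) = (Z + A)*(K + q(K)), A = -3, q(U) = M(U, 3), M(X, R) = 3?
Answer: 8891/10 ≈ 889.10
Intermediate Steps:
q(U) = 3
p(K, Z) = (-3 + Z)*(3 + K) (p(K, Z) = (Z - 3)*(K + 3) = (-3 + Z)*(3 + K))
C(j, m) = j/20 (C(j, m) = j*(1/4) + j*(-1/5) = j/4 - j/5 = j/20)
(C(-3, p(0, 6)) - 26)*(-34) = ((1/20)*(-3) - 26)*(-34) = (-3/20 - 26)*(-34) = -523/20*(-34) = 8891/10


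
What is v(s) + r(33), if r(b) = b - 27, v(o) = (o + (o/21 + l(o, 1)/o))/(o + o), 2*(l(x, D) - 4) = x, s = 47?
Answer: 1211687/185556 ≈ 6.5300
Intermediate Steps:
l(x, D) = 4 + x/2
v(o) = (22*o/21 + (4 + o/2)/o)/(2*o) (v(o) = (o + (o/21 + (4 + o/2)/o))/(o + o) = (o + (o*(1/21) + (4 + o/2)/o))/((2*o)) = (o + (o/21 + (4 + o/2)/o))*(1/(2*o)) = (22*o/21 + (4 + o/2)/o)*(1/(2*o)) = (22*o/21 + (4 + o/2)/o)/(2*o))
r(b) = -27 + b
v(s) + r(33) = (11/21 + 2/47² + (¼)/47) + (-27 + 33) = (11/21 + 2*(1/2209) + (¼)*(1/47)) + 6 = (11/21 + 2/2209 + 1/188) + 6 = 98351/185556 + 6 = 1211687/185556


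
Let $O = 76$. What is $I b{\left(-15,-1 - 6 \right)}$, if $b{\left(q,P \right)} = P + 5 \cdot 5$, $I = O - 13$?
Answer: $1134$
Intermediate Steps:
$I = 63$ ($I = 76 - 13 = 63$)
$b{\left(q,P \right)} = 25 + P$ ($b{\left(q,P \right)} = P + 25 = 25 + P$)
$I b{\left(-15,-1 - 6 \right)} = 63 \left(25 - 7\right) = 63 \cdot 18 = 1134$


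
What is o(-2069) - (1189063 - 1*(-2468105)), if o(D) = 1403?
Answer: -3655765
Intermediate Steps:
o(-2069) - (1189063 - 1*(-2468105)) = 1403 - (1189063 - 1*(-2468105)) = 1403 - (1189063 + 2468105) = 1403 - 1*3657168 = 1403 - 3657168 = -3655765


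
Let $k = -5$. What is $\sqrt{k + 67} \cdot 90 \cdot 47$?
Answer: $4230 \sqrt{62} \approx 33307.0$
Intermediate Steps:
$\sqrt{k + 67} \cdot 90 \cdot 47 = \sqrt{-5 + 67} \cdot 90 \cdot 47 = \sqrt{62} \cdot 90 \cdot 47 = 90 \sqrt{62} \cdot 47 = 4230 \sqrt{62}$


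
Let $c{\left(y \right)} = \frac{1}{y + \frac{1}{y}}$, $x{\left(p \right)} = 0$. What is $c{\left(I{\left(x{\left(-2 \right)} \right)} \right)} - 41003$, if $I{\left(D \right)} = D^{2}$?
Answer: $-41003$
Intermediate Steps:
$c{\left(I{\left(x{\left(-2 \right)} \right)} \right)} - 41003 = \frac{0^{2}}{1 + \left(0^{2}\right)^{2}} - 41003 = \frac{0}{1 + 0^{2}} - 41003 = \frac{0}{1 + 0} - 41003 = \frac{0}{1} - 41003 = 0 \cdot 1 - 41003 = 0 - 41003 = -41003$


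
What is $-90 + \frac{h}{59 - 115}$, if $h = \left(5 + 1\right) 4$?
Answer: $- \frac{633}{7} \approx -90.429$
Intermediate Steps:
$h = 24$ ($h = 6 \cdot 4 = 24$)
$-90 + \frac{h}{59 - 115} = -90 + \frac{1}{59 - 115} \cdot 24 = -90 + \frac{1}{-56} \cdot 24 = -90 - \frac{3}{7} = - \frac{633}{7}$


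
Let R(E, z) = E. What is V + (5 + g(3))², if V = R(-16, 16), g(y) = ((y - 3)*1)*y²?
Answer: 9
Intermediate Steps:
g(y) = y²*(-3 + y) (g(y) = ((-3 + y)*1)*y² = (-3 + y)*y² = y²*(-3 + y))
V = -16
V + (5 + g(3))² = -16 + (5 + 3²*(-3 + 3))² = -16 + (5 + 9*0)² = -16 + (5 + 0)² = -16 + 5² = -16 + 25 = 9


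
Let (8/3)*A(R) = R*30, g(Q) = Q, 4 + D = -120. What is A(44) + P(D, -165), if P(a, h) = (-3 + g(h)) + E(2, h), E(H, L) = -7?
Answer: 320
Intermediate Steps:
D = -124 (D = -4 - 120 = -124)
A(R) = 45*R/4 (A(R) = 3*(R*30)/8 = 3*(30*R)/8 = 45*R/4)
P(a, h) = -10 + h (P(a, h) = (-3 + h) - 7 = -10 + h)
A(44) + P(D, -165) = (45/4)*44 + (-10 - 165) = 495 - 175 = 320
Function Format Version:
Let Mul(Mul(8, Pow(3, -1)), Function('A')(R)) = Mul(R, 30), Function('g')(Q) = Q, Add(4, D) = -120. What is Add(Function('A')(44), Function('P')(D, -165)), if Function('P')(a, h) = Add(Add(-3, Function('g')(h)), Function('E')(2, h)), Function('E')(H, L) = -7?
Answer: 320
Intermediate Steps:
D = -124 (D = Add(-4, -120) = -124)
Function('A')(R) = Mul(Rational(45, 4), R) (Function('A')(R) = Mul(Rational(3, 8), Mul(R, 30)) = Mul(Rational(3, 8), Mul(30, R)) = Mul(Rational(45, 4), R))
Function('P')(a, h) = Add(-10, h) (Function('P')(a, h) = Add(Add(-3, h), -7) = Add(-10, h))
Add(Function('A')(44), Function('P')(D, -165)) = Add(Mul(Rational(45, 4), 44), Add(-10, -165)) = Add(495, -175) = 320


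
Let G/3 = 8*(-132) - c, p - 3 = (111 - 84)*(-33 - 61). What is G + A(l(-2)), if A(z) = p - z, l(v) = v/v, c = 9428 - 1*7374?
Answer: -11866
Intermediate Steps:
c = 2054 (c = 9428 - 7374 = 2054)
p = -2535 (p = 3 + (111 - 84)*(-33 - 61) = 3 + 27*(-94) = 3 - 2538 = -2535)
l(v) = 1
A(z) = -2535 - z
G = -9330 (G = 3*(8*(-132) - 1*2054) = 3*(-1056 - 2054) = 3*(-3110) = -9330)
G + A(l(-2)) = -9330 + (-2535 - 1*1) = -9330 + (-2535 - 1) = -9330 - 2536 = -11866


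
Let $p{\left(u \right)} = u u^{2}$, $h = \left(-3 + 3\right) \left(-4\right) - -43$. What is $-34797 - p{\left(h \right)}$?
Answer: $-114304$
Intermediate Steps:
$h = 43$ ($h = 0 \left(-4\right) + 43 = 0 + 43 = 43$)
$p{\left(u \right)} = u^{3}$
$-34797 - p{\left(h \right)} = -34797 - 43^{3} = -34797 - 79507 = -114304$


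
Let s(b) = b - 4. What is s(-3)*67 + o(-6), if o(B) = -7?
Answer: -476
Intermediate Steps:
s(b) = -4 + b
s(-3)*67 + o(-6) = (-4 - 3)*67 - 7 = -7*67 - 7 = -469 - 7 = -476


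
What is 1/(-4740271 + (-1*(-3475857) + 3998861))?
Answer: 1/2734447 ≈ 3.6570e-7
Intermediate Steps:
1/(-4740271 + (-1*(-3475857) + 3998861)) = 1/(-4740271 + (3475857 + 3998861)) = 1/(-4740271 + 7474718) = 1/2734447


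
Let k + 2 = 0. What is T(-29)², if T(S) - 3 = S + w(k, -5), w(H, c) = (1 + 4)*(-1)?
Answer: 961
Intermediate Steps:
k = -2 (k = -2 + 0 = -2)
w(H, c) = -5 (w(H, c) = 5*(-1) = -5)
T(S) = -2 + S (T(S) = 3 + (S - 5) = 3 + (-5 + S) = -2 + S)
T(-29)² = (-2 - 29)² = (-31)² = 961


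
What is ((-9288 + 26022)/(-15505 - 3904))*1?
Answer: -16734/19409 ≈ -0.86218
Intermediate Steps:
((-9288 + 26022)/(-15505 - 3904))*1 = (16734/(-19409))*1 = (16734*(-1/19409))*1 = -16734/19409*1 = -16734/19409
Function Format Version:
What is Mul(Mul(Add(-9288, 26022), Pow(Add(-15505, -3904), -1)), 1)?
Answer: Rational(-16734, 19409) ≈ -0.86218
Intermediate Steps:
Mul(Mul(Add(-9288, 26022), Pow(Add(-15505, -3904), -1)), 1) = Mul(Mul(16734, Pow(-19409, -1)), 1) = Mul(Mul(16734, Rational(-1, 19409)), 1) = Mul(Rational(-16734, 19409), 1) = Rational(-16734, 19409)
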